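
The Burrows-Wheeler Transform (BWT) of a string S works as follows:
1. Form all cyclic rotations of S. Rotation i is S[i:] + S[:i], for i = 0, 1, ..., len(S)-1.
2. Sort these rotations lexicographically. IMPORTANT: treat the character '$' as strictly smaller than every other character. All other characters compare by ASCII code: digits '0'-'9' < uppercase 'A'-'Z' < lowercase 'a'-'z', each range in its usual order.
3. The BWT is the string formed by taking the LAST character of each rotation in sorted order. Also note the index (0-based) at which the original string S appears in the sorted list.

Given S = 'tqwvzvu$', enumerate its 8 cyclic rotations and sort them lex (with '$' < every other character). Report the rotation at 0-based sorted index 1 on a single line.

All 8 rotations (rotation i = S[i:]+S[:i]):
  rot[0] = tqwvzvu$
  rot[1] = qwvzvu$t
  rot[2] = wvzvu$tq
  rot[3] = vzvu$tqw
  rot[4] = zvu$tqwv
  rot[5] = vu$tqwvz
  rot[6] = u$tqwvzv
  rot[7] = $tqwvzvu
Sorted (with $ < everything):
  sorted[0] = $tqwvzvu
  sorted[1] = qwvzvu$t
  sorted[2] = tqwvzvu$
  sorted[3] = u$tqwvzv
  sorted[4] = vu$tqwvz
  sorted[5] = vzvu$tqw
  sorted[6] = wvzvu$tq
  sorted[7] = zvu$tqwv
sorted[1] = qwvzvu$t

Answer: qwvzvu$t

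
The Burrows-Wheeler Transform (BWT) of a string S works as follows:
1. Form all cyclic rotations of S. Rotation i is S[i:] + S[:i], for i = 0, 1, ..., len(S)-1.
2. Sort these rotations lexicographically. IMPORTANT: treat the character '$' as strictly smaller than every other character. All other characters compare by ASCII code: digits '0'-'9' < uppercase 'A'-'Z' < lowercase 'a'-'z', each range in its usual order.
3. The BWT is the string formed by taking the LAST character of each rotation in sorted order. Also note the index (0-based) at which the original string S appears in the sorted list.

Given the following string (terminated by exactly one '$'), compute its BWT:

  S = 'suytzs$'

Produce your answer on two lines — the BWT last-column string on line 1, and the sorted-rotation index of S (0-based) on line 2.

Answer: sz$ysut
2

Derivation:
All 7 rotations (rotation i = S[i:]+S[:i]):
  rot[0] = suytzs$
  rot[1] = uytzs$s
  rot[2] = ytzs$su
  rot[3] = tzs$suy
  rot[4] = zs$suyt
  rot[5] = s$suytz
  rot[6] = $suytzs
Sorted (with $ < everything):
  sorted[0] = $suytzs  (last char: 's')
  sorted[1] = s$suytz  (last char: 'z')
  sorted[2] = suytzs$  (last char: '$')
  sorted[3] = tzs$suy  (last char: 'y')
  sorted[4] = uytzs$s  (last char: 's')
  sorted[5] = ytzs$su  (last char: 'u')
  sorted[6] = zs$suyt  (last char: 't')
Last column: sz$ysut
Original string S is at sorted index 2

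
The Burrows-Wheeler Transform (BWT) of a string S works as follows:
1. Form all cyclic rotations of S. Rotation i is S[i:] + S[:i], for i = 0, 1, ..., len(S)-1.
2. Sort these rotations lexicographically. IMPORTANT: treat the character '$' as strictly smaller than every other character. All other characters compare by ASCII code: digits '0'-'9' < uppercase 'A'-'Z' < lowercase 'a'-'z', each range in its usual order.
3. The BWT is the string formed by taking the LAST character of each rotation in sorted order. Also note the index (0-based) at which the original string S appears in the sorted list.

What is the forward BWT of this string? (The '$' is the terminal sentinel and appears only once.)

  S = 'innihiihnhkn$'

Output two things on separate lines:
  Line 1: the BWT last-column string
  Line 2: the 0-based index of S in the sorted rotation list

All 13 rotations (rotation i = S[i:]+S[:i]):
  rot[0] = innihiihnhkn$
  rot[1] = nnihiihnhkn$i
  rot[2] = nihiihnhkn$in
  rot[3] = ihiihnhkn$inn
  rot[4] = hiihnhkn$inni
  rot[5] = iihnhkn$innih
  rot[6] = ihnhkn$innihi
  rot[7] = hnhkn$innihii
  rot[8] = nhkn$innihiih
  rot[9] = hkn$innihiihn
  rot[10] = kn$innihiihnh
  rot[11] = n$innihiihnhk
  rot[12] = $innihiihnhkn
Sorted (with $ < everything):
  sorted[0] = $innihiihnhkn  (last char: 'n')
  sorted[1] = hiihnhkn$inni  (last char: 'i')
  sorted[2] = hkn$innihiihn  (last char: 'n')
  sorted[3] = hnhkn$innihii  (last char: 'i')
  sorted[4] = ihiihnhkn$inn  (last char: 'n')
  sorted[5] = ihnhkn$innihi  (last char: 'i')
  sorted[6] = iihnhkn$innih  (last char: 'h')
  sorted[7] = innihiihnhkn$  (last char: '$')
  sorted[8] = kn$innihiihnh  (last char: 'h')
  sorted[9] = n$innihiihnhk  (last char: 'k')
  sorted[10] = nhkn$innihiih  (last char: 'h')
  sorted[11] = nihiihnhkn$in  (last char: 'n')
  sorted[12] = nnihiihnhkn$i  (last char: 'i')
Last column: nininih$hkhni
Original string S is at sorted index 7

Answer: nininih$hkhni
7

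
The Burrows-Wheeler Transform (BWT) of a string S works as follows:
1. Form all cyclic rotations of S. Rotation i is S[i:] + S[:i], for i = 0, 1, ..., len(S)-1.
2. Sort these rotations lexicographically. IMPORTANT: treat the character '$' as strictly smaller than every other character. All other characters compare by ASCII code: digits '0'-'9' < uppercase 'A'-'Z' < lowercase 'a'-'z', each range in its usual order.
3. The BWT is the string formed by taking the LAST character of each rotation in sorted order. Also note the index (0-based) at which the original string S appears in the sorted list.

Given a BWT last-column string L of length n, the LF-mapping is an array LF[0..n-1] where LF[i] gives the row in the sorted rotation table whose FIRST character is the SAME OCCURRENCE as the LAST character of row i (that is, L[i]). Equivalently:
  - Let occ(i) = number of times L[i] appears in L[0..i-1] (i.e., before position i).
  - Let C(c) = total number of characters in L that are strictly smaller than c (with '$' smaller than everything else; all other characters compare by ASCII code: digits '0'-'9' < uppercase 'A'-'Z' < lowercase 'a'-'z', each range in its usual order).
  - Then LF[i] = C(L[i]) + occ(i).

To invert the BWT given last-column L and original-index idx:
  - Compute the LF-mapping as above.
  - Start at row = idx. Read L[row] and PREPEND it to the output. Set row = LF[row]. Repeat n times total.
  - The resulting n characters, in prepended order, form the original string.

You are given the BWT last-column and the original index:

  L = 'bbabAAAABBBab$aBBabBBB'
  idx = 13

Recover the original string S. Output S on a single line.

Answer: aABBaaBbBbbAABBbABBab$

Derivation:
LF mapping: 17 18 13 19 1 2 3 4 5 6 7 14 20 0 15 8 9 16 21 10 11 12
Walk LF starting at row 13, prepending L[row]:
  step 1: row=13, L[13]='$', prepend. Next row=LF[13]=0
  step 2: row=0, L[0]='b', prepend. Next row=LF[0]=17
  step 3: row=17, L[17]='a', prepend. Next row=LF[17]=16
  step 4: row=16, L[16]='B', prepend. Next row=LF[16]=9
  step 5: row=9, L[9]='B', prepend. Next row=LF[9]=6
  step 6: row=6, L[6]='A', prepend. Next row=LF[6]=3
  step 7: row=3, L[3]='b', prepend. Next row=LF[3]=19
  step 8: row=19, L[19]='B', prepend. Next row=LF[19]=10
  step 9: row=10, L[10]='B', prepend. Next row=LF[10]=7
  step 10: row=7, L[7]='A', prepend. Next row=LF[7]=4
  step 11: row=4, L[4]='A', prepend. Next row=LF[4]=1
  step 12: row=1, L[1]='b', prepend. Next row=LF[1]=18
  step 13: row=18, L[18]='b', prepend. Next row=LF[18]=21
  step 14: row=21, L[21]='B', prepend. Next row=LF[21]=12
  step 15: row=12, L[12]='b', prepend. Next row=LF[12]=20
  step 16: row=20, L[20]='B', prepend. Next row=LF[20]=11
  step 17: row=11, L[11]='a', prepend. Next row=LF[11]=14
  step 18: row=14, L[14]='a', prepend. Next row=LF[14]=15
  step 19: row=15, L[15]='B', prepend. Next row=LF[15]=8
  step 20: row=8, L[8]='B', prepend. Next row=LF[8]=5
  step 21: row=5, L[5]='A', prepend. Next row=LF[5]=2
  step 22: row=2, L[2]='a', prepend. Next row=LF[2]=13
Reversed output: aABBaaBbBbbAABBbABBab$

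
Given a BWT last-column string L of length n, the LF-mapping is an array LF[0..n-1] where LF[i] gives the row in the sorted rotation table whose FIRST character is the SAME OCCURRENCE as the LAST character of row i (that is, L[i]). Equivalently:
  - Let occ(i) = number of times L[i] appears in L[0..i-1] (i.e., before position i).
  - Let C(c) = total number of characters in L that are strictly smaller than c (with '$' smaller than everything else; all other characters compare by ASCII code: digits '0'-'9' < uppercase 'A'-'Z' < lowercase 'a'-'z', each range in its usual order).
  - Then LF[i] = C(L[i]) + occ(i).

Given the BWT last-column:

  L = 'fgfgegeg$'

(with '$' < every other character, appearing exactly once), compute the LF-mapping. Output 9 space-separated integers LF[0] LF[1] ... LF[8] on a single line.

Answer: 3 5 4 6 1 7 2 8 0

Derivation:
Char counts: '$':1, 'e':2, 'f':2, 'g':4
C (first-col start): C('$')=0, C('e')=1, C('f')=3, C('g')=5
L[0]='f': occ=0, LF[0]=C('f')+0=3+0=3
L[1]='g': occ=0, LF[1]=C('g')+0=5+0=5
L[2]='f': occ=1, LF[2]=C('f')+1=3+1=4
L[3]='g': occ=1, LF[3]=C('g')+1=5+1=6
L[4]='e': occ=0, LF[4]=C('e')+0=1+0=1
L[5]='g': occ=2, LF[5]=C('g')+2=5+2=7
L[6]='e': occ=1, LF[6]=C('e')+1=1+1=2
L[7]='g': occ=3, LF[7]=C('g')+3=5+3=8
L[8]='$': occ=0, LF[8]=C('$')+0=0+0=0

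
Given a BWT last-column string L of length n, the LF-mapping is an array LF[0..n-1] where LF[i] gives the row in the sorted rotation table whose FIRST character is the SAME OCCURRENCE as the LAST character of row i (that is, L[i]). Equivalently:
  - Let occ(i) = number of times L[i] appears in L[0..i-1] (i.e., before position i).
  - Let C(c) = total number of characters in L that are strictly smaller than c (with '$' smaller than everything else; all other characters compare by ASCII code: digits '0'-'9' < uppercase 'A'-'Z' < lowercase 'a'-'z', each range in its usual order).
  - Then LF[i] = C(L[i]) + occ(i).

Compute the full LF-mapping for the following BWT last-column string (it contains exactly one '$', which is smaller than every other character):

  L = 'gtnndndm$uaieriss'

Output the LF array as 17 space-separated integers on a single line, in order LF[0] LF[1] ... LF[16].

Char counts: '$':1, 'a':1, 'd':2, 'e':1, 'g':1, 'i':2, 'm':1, 'n':3, 'r':1, 's':2, 't':1, 'u':1
C (first-col start): C('$')=0, C('a')=1, C('d')=2, C('e')=4, C('g')=5, C('i')=6, C('m')=8, C('n')=9, C('r')=12, C('s')=13, C('t')=15, C('u')=16
L[0]='g': occ=0, LF[0]=C('g')+0=5+0=5
L[1]='t': occ=0, LF[1]=C('t')+0=15+0=15
L[2]='n': occ=0, LF[2]=C('n')+0=9+0=9
L[3]='n': occ=1, LF[3]=C('n')+1=9+1=10
L[4]='d': occ=0, LF[4]=C('d')+0=2+0=2
L[5]='n': occ=2, LF[5]=C('n')+2=9+2=11
L[6]='d': occ=1, LF[6]=C('d')+1=2+1=3
L[7]='m': occ=0, LF[7]=C('m')+0=8+0=8
L[8]='$': occ=0, LF[8]=C('$')+0=0+0=0
L[9]='u': occ=0, LF[9]=C('u')+0=16+0=16
L[10]='a': occ=0, LF[10]=C('a')+0=1+0=1
L[11]='i': occ=0, LF[11]=C('i')+0=6+0=6
L[12]='e': occ=0, LF[12]=C('e')+0=4+0=4
L[13]='r': occ=0, LF[13]=C('r')+0=12+0=12
L[14]='i': occ=1, LF[14]=C('i')+1=6+1=7
L[15]='s': occ=0, LF[15]=C('s')+0=13+0=13
L[16]='s': occ=1, LF[16]=C('s')+1=13+1=14

Answer: 5 15 9 10 2 11 3 8 0 16 1 6 4 12 7 13 14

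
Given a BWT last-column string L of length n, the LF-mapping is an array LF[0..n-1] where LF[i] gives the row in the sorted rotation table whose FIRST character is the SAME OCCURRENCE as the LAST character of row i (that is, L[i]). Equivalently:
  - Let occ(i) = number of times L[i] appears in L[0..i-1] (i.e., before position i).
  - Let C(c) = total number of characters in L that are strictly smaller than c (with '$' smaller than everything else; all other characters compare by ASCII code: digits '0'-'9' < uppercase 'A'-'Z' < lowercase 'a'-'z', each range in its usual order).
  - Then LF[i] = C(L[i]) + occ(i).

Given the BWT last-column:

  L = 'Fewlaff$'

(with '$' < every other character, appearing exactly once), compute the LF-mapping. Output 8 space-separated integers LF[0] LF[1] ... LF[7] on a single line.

Answer: 1 3 7 6 2 4 5 0

Derivation:
Char counts: '$':1, 'F':1, 'a':1, 'e':1, 'f':2, 'l':1, 'w':1
C (first-col start): C('$')=0, C('F')=1, C('a')=2, C('e')=3, C('f')=4, C('l')=6, C('w')=7
L[0]='F': occ=0, LF[0]=C('F')+0=1+0=1
L[1]='e': occ=0, LF[1]=C('e')+0=3+0=3
L[2]='w': occ=0, LF[2]=C('w')+0=7+0=7
L[3]='l': occ=0, LF[3]=C('l')+0=6+0=6
L[4]='a': occ=0, LF[4]=C('a')+0=2+0=2
L[5]='f': occ=0, LF[5]=C('f')+0=4+0=4
L[6]='f': occ=1, LF[6]=C('f')+1=4+1=5
L[7]='$': occ=0, LF[7]=C('$')+0=0+0=0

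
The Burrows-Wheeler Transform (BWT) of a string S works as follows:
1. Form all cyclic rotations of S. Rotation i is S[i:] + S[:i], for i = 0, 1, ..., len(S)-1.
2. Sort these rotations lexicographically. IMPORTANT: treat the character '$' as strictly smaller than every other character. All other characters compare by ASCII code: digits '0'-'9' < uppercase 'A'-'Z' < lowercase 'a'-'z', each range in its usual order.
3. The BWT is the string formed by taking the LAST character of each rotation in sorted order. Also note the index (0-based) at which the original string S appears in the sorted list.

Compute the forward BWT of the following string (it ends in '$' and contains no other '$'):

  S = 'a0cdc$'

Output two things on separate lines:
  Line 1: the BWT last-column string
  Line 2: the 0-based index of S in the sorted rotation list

Answer: ca$d0c
2

Derivation:
All 6 rotations (rotation i = S[i:]+S[:i]):
  rot[0] = a0cdc$
  rot[1] = 0cdc$a
  rot[2] = cdc$a0
  rot[3] = dc$a0c
  rot[4] = c$a0cd
  rot[5] = $a0cdc
Sorted (with $ < everything):
  sorted[0] = $a0cdc  (last char: 'c')
  sorted[1] = 0cdc$a  (last char: 'a')
  sorted[2] = a0cdc$  (last char: '$')
  sorted[3] = c$a0cd  (last char: 'd')
  sorted[4] = cdc$a0  (last char: '0')
  sorted[5] = dc$a0c  (last char: 'c')
Last column: ca$d0c
Original string S is at sorted index 2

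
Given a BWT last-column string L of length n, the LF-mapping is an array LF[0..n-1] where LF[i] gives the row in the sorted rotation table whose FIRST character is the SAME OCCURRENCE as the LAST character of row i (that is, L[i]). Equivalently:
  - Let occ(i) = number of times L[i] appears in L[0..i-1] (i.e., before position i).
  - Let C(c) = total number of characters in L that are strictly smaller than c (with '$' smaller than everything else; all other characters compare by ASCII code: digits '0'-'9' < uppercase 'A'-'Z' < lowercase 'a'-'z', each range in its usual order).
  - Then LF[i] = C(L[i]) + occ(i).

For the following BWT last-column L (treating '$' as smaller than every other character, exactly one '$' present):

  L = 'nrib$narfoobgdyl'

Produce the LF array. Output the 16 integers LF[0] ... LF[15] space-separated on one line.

Char counts: '$':1, 'a':1, 'b':2, 'd':1, 'f':1, 'g':1, 'i':1, 'l':1, 'n':2, 'o':2, 'r':2, 'y':1
C (first-col start): C('$')=0, C('a')=1, C('b')=2, C('d')=4, C('f')=5, C('g')=6, C('i')=7, C('l')=8, C('n')=9, C('o')=11, C('r')=13, C('y')=15
L[0]='n': occ=0, LF[0]=C('n')+0=9+0=9
L[1]='r': occ=0, LF[1]=C('r')+0=13+0=13
L[2]='i': occ=0, LF[2]=C('i')+0=7+0=7
L[3]='b': occ=0, LF[3]=C('b')+0=2+0=2
L[4]='$': occ=0, LF[4]=C('$')+0=0+0=0
L[5]='n': occ=1, LF[5]=C('n')+1=9+1=10
L[6]='a': occ=0, LF[6]=C('a')+0=1+0=1
L[7]='r': occ=1, LF[7]=C('r')+1=13+1=14
L[8]='f': occ=0, LF[8]=C('f')+0=5+0=5
L[9]='o': occ=0, LF[9]=C('o')+0=11+0=11
L[10]='o': occ=1, LF[10]=C('o')+1=11+1=12
L[11]='b': occ=1, LF[11]=C('b')+1=2+1=3
L[12]='g': occ=0, LF[12]=C('g')+0=6+0=6
L[13]='d': occ=0, LF[13]=C('d')+0=4+0=4
L[14]='y': occ=0, LF[14]=C('y')+0=15+0=15
L[15]='l': occ=0, LF[15]=C('l')+0=8+0=8

Answer: 9 13 7 2 0 10 1 14 5 11 12 3 6 4 15 8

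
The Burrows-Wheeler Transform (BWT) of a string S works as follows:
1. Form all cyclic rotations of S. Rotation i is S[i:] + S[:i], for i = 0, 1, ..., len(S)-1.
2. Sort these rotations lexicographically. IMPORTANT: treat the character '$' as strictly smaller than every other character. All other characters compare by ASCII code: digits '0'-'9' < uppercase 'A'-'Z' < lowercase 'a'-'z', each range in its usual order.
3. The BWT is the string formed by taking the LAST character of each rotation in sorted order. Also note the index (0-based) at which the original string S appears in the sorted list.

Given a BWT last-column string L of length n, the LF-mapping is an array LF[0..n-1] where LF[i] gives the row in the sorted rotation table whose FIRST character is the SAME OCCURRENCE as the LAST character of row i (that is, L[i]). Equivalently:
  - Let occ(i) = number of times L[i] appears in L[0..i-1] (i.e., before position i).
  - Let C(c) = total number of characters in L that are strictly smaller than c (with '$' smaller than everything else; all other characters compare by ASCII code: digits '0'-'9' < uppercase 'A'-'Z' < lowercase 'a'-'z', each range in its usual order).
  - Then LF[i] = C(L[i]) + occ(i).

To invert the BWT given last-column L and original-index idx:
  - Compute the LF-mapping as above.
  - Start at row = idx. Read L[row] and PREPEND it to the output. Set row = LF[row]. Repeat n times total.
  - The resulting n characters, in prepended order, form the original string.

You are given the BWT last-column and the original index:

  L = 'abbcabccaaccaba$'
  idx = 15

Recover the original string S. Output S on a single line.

LF mapping: 1 7 8 11 2 9 12 13 3 4 14 15 5 10 6 0
Walk LF starting at row 15, prepending L[row]:
  step 1: row=15, L[15]='$', prepend. Next row=LF[15]=0
  step 2: row=0, L[0]='a', prepend. Next row=LF[0]=1
  step 3: row=1, L[1]='b', prepend. Next row=LF[1]=7
  step 4: row=7, L[7]='c', prepend. Next row=LF[7]=13
  step 5: row=13, L[13]='b', prepend. Next row=LF[13]=10
  step 6: row=10, L[10]='c', prepend. Next row=LF[10]=14
  step 7: row=14, L[14]='a', prepend. Next row=LF[14]=6
  step 8: row=6, L[6]='c', prepend. Next row=LF[6]=12
  step 9: row=12, L[12]='a', prepend. Next row=LF[12]=5
  step 10: row=5, L[5]='b', prepend. Next row=LF[5]=9
  step 11: row=9, L[9]='a', prepend. Next row=LF[9]=4
  step 12: row=4, L[4]='a', prepend. Next row=LF[4]=2
  step 13: row=2, L[2]='b', prepend. Next row=LF[2]=8
  step 14: row=8, L[8]='a', prepend. Next row=LF[8]=3
  step 15: row=3, L[3]='c', prepend. Next row=LF[3]=11
  step 16: row=11, L[11]='c', prepend. Next row=LF[11]=15
Reversed output: ccabaabacacbcba$

Answer: ccabaabacacbcba$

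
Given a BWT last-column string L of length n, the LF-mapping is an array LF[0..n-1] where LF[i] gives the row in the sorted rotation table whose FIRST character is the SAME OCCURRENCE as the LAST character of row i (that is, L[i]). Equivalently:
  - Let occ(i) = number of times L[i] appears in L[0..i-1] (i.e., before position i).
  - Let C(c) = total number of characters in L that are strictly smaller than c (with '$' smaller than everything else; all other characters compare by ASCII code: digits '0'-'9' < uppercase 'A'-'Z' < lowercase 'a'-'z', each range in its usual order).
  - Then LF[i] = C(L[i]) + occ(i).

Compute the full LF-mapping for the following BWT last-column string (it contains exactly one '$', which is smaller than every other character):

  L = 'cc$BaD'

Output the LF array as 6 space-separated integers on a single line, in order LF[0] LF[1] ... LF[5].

Answer: 4 5 0 1 3 2

Derivation:
Char counts: '$':1, 'B':1, 'D':1, 'a':1, 'c':2
C (first-col start): C('$')=0, C('B')=1, C('D')=2, C('a')=3, C('c')=4
L[0]='c': occ=0, LF[0]=C('c')+0=4+0=4
L[1]='c': occ=1, LF[1]=C('c')+1=4+1=5
L[2]='$': occ=0, LF[2]=C('$')+0=0+0=0
L[3]='B': occ=0, LF[3]=C('B')+0=1+0=1
L[4]='a': occ=0, LF[4]=C('a')+0=3+0=3
L[5]='D': occ=0, LF[5]=C('D')+0=2+0=2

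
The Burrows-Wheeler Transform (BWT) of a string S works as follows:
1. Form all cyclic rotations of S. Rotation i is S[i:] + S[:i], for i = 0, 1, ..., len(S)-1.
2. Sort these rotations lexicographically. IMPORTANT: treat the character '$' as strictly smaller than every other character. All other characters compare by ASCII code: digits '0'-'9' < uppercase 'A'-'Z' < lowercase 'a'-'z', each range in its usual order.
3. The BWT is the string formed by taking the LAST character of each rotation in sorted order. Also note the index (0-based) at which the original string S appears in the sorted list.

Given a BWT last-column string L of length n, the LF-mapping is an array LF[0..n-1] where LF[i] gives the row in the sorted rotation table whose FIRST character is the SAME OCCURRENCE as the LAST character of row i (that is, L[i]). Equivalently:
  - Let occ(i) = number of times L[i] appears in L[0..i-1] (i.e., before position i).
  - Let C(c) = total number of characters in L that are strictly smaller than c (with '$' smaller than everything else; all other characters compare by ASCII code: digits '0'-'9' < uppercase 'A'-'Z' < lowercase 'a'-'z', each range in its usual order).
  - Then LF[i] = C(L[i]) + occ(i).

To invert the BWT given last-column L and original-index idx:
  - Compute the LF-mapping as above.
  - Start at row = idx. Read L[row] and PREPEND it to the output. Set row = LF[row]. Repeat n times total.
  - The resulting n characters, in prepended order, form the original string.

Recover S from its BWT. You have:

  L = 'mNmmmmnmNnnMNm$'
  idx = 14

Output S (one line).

Answer: nmmNmNnmNMmnmm$

Derivation:
LF mapping: 5 2 6 7 8 9 12 10 3 13 14 1 4 11 0
Walk LF starting at row 14, prepending L[row]:
  step 1: row=14, L[14]='$', prepend. Next row=LF[14]=0
  step 2: row=0, L[0]='m', prepend. Next row=LF[0]=5
  step 3: row=5, L[5]='m', prepend. Next row=LF[5]=9
  step 4: row=9, L[9]='n', prepend. Next row=LF[9]=13
  step 5: row=13, L[13]='m', prepend. Next row=LF[13]=11
  step 6: row=11, L[11]='M', prepend. Next row=LF[11]=1
  step 7: row=1, L[1]='N', prepend. Next row=LF[1]=2
  step 8: row=2, L[2]='m', prepend. Next row=LF[2]=6
  step 9: row=6, L[6]='n', prepend. Next row=LF[6]=12
  step 10: row=12, L[12]='N', prepend. Next row=LF[12]=4
  step 11: row=4, L[4]='m', prepend. Next row=LF[4]=8
  step 12: row=8, L[8]='N', prepend. Next row=LF[8]=3
  step 13: row=3, L[3]='m', prepend. Next row=LF[3]=7
  step 14: row=7, L[7]='m', prepend. Next row=LF[7]=10
  step 15: row=10, L[10]='n', prepend. Next row=LF[10]=14
Reversed output: nmmNmNnmNMmnmm$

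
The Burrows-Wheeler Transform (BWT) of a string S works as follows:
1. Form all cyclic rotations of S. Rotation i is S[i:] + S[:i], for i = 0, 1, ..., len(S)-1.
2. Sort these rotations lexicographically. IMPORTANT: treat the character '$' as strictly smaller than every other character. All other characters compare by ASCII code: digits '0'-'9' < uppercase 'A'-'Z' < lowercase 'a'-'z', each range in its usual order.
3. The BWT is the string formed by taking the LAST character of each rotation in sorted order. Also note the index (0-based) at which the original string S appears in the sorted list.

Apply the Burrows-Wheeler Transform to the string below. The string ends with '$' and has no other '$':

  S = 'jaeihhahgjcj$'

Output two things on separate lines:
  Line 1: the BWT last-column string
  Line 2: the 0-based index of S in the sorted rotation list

All 13 rotations (rotation i = S[i:]+S[:i]):
  rot[0] = jaeihhahgjcj$
  rot[1] = aeihhahgjcj$j
  rot[2] = eihhahgjcj$ja
  rot[3] = ihhahgjcj$jae
  rot[4] = hhahgjcj$jaei
  rot[5] = hahgjcj$jaeih
  rot[6] = ahgjcj$jaeihh
  rot[7] = hgjcj$jaeihha
  rot[8] = gjcj$jaeihhah
  rot[9] = jcj$jaeihhahg
  rot[10] = cj$jaeihhahgj
  rot[11] = j$jaeihhahgjc
  rot[12] = $jaeihhahgjcj
Sorted (with $ < everything):
  sorted[0] = $jaeihhahgjcj  (last char: 'j')
  sorted[1] = aeihhahgjcj$j  (last char: 'j')
  sorted[2] = ahgjcj$jaeihh  (last char: 'h')
  sorted[3] = cj$jaeihhahgj  (last char: 'j')
  sorted[4] = eihhahgjcj$ja  (last char: 'a')
  sorted[5] = gjcj$jaeihhah  (last char: 'h')
  sorted[6] = hahgjcj$jaeih  (last char: 'h')
  sorted[7] = hgjcj$jaeihha  (last char: 'a')
  sorted[8] = hhahgjcj$jaei  (last char: 'i')
  sorted[9] = ihhahgjcj$jae  (last char: 'e')
  sorted[10] = j$jaeihhahgjc  (last char: 'c')
  sorted[11] = jaeihhahgjcj$  (last char: '$')
  sorted[12] = jcj$jaeihhahg  (last char: 'g')
Last column: jjhjahhaiec$g
Original string S is at sorted index 11

Answer: jjhjahhaiec$g
11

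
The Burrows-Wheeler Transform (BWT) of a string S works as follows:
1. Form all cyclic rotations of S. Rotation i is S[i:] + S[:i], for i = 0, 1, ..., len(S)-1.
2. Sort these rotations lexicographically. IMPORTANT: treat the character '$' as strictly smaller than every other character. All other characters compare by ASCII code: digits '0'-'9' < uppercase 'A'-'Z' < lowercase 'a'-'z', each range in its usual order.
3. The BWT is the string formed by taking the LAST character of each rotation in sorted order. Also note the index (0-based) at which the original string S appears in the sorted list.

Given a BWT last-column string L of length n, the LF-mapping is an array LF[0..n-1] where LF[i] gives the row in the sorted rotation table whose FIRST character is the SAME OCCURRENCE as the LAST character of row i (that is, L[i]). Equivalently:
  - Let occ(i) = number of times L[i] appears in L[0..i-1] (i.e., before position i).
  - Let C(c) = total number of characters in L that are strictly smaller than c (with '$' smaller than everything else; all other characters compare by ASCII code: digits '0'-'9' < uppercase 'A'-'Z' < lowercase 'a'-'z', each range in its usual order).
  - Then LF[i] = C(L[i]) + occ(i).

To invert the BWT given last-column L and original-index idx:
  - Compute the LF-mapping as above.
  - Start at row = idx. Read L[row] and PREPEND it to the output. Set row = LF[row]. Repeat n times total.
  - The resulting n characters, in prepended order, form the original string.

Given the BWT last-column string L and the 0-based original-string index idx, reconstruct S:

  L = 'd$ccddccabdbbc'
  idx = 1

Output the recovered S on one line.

Answer: acccbdbdcbcdd$

Derivation:
LF mapping: 10 0 5 6 11 12 7 8 1 2 13 3 4 9
Walk LF starting at row 1, prepending L[row]:
  step 1: row=1, L[1]='$', prepend. Next row=LF[1]=0
  step 2: row=0, L[0]='d', prepend. Next row=LF[0]=10
  step 3: row=10, L[10]='d', prepend. Next row=LF[10]=13
  step 4: row=13, L[13]='c', prepend. Next row=LF[13]=9
  step 5: row=9, L[9]='b', prepend. Next row=LF[9]=2
  step 6: row=2, L[2]='c', prepend. Next row=LF[2]=5
  step 7: row=5, L[5]='d', prepend. Next row=LF[5]=12
  step 8: row=12, L[12]='b', prepend. Next row=LF[12]=4
  step 9: row=4, L[4]='d', prepend. Next row=LF[4]=11
  step 10: row=11, L[11]='b', prepend. Next row=LF[11]=3
  step 11: row=3, L[3]='c', prepend. Next row=LF[3]=6
  step 12: row=6, L[6]='c', prepend. Next row=LF[6]=7
  step 13: row=7, L[7]='c', prepend. Next row=LF[7]=8
  step 14: row=8, L[8]='a', prepend. Next row=LF[8]=1
Reversed output: acccbdbdcbcdd$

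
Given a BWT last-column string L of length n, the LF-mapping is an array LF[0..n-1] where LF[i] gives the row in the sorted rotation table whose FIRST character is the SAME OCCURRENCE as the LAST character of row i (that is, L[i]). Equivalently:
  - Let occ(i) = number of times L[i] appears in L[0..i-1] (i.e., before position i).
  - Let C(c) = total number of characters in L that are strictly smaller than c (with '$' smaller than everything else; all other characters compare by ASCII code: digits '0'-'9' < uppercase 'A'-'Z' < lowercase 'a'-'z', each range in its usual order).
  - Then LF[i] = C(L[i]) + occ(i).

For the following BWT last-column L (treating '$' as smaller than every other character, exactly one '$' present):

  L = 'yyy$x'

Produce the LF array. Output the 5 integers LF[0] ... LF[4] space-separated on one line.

Answer: 2 3 4 0 1

Derivation:
Char counts: '$':1, 'x':1, 'y':3
C (first-col start): C('$')=0, C('x')=1, C('y')=2
L[0]='y': occ=0, LF[0]=C('y')+0=2+0=2
L[1]='y': occ=1, LF[1]=C('y')+1=2+1=3
L[2]='y': occ=2, LF[2]=C('y')+2=2+2=4
L[3]='$': occ=0, LF[3]=C('$')+0=0+0=0
L[4]='x': occ=0, LF[4]=C('x')+0=1+0=1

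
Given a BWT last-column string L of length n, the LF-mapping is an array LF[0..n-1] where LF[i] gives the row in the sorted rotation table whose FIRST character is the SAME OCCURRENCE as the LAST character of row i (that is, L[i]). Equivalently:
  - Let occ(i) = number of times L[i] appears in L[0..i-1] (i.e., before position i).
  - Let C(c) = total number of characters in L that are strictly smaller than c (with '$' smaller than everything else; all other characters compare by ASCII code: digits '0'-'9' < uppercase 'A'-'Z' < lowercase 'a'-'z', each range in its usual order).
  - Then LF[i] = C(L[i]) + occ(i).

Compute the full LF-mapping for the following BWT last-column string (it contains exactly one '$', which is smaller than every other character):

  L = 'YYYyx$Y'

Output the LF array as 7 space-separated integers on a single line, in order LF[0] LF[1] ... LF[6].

Char counts: '$':1, 'Y':4, 'x':1, 'y':1
C (first-col start): C('$')=0, C('Y')=1, C('x')=5, C('y')=6
L[0]='Y': occ=0, LF[0]=C('Y')+0=1+0=1
L[1]='Y': occ=1, LF[1]=C('Y')+1=1+1=2
L[2]='Y': occ=2, LF[2]=C('Y')+2=1+2=3
L[3]='y': occ=0, LF[3]=C('y')+0=6+0=6
L[4]='x': occ=0, LF[4]=C('x')+0=5+0=5
L[5]='$': occ=0, LF[5]=C('$')+0=0+0=0
L[6]='Y': occ=3, LF[6]=C('Y')+3=1+3=4

Answer: 1 2 3 6 5 0 4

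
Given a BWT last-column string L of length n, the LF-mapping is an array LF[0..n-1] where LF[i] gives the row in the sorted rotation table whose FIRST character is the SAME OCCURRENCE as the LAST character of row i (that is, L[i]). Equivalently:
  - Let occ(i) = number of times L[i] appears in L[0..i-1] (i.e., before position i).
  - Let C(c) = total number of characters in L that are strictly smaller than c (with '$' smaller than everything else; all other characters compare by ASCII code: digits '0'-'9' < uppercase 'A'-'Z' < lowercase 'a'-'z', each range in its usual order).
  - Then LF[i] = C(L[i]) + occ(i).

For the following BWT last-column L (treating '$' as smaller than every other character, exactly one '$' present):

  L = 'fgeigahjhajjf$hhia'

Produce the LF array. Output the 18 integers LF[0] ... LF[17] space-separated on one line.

Answer: 5 7 4 13 8 1 9 15 10 2 16 17 6 0 11 12 14 3

Derivation:
Char counts: '$':1, 'a':3, 'e':1, 'f':2, 'g':2, 'h':4, 'i':2, 'j':3
C (first-col start): C('$')=0, C('a')=1, C('e')=4, C('f')=5, C('g')=7, C('h')=9, C('i')=13, C('j')=15
L[0]='f': occ=0, LF[0]=C('f')+0=5+0=5
L[1]='g': occ=0, LF[1]=C('g')+0=7+0=7
L[2]='e': occ=0, LF[2]=C('e')+0=4+0=4
L[3]='i': occ=0, LF[3]=C('i')+0=13+0=13
L[4]='g': occ=1, LF[4]=C('g')+1=7+1=8
L[5]='a': occ=0, LF[5]=C('a')+0=1+0=1
L[6]='h': occ=0, LF[6]=C('h')+0=9+0=9
L[7]='j': occ=0, LF[7]=C('j')+0=15+0=15
L[8]='h': occ=1, LF[8]=C('h')+1=9+1=10
L[9]='a': occ=1, LF[9]=C('a')+1=1+1=2
L[10]='j': occ=1, LF[10]=C('j')+1=15+1=16
L[11]='j': occ=2, LF[11]=C('j')+2=15+2=17
L[12]='f': occ=1, LF[12]=C('f')+1=5+1=6
L[13]='$': occ=0, LF[13]=C('$')+0=0+0=0
L[14]='h': occ=2, LF[14]=C('h')+2=9+2=11
L[15]='h': occ=3, LF[15]=C('h')+3=9+3=12
L[16]='i': occ=1, LF[16]=C('i')+1=13+1=14
L[17]='a': occ=2, LF[17]=C('a')+2=1+2=3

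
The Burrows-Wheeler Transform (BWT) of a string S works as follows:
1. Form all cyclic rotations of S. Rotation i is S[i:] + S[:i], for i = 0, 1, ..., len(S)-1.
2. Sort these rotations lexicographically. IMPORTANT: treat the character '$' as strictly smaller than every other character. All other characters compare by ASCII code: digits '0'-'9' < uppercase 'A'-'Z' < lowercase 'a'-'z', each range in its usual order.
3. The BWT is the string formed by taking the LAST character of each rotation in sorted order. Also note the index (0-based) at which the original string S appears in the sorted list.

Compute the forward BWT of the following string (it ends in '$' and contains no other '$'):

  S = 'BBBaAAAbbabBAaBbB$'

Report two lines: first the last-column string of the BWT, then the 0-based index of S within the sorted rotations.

All 18 rotations (rotation i = S[i:]+S[:i]):
  rot[0] = BBBaAAAbbabBAaBbB$
  rot[1] = BBaAAAbbabBAaBbB$B
  rot[2] = BaAAAbbabBAaBbB$BB
  rot[3] = aAAAbbabBAaBbB$BBB
  rot[4] = AAAbbabBAaBbB$BBBa
  rot[5] = AAbbabBAaBbB$BBBaA
  rot[6] = AbbabBAaBbB$BBBaAA
  rot[7] = bbabBAaBbB$BBBaAAA
  rot[8] = babBAaBbB$BBBaAAAb
  rot[9] = abBAaBbB$BBBaAAAbb
  rot[10] = bBAaBbB$BBBaAAAbba
  rot[11] = BAaBbB$BBBaAAAbbab
  rot[12] = AaBbB$BBBaAAAbbabB
  rot[13] = aBbB$BBBaAAAbbabBA
  rot[14] = BbB$BBBaAAAbbabBAa
  rot[15] = bB$BBBaAAAbbabBAaB
  rot[16] = B$BBBaAAAbbabBAaBb
  rot[17] = $BBBaAAAbbabBAaBbB
Sorted (with $ < everything):
  sorted[0] = $BBBaAAAbbabBAaBbB  (last char: 'B')
  sorted[1] = AAAbbabBAaBbB$BBBa  (last char: 'a')
  sorted[2] = AAbbabBAaBbB$BBBaA  (last char: 'A')
  sorted[3] = AaBbB$BBBaAAAbbabB  (last char: 'B')
  sorted[4] = AbbabBAaBbB$BBBaAA  (last char: 'A')
  sorted[5] = B$BBBaAAAbbabBAaBb  (last char: 'b')
  sorted[6] = BAaBbB$BBBaAAAbbab  (last char: 'b')
  sorted[7] = BBBaAAAbbabBAaBbB$  (last char: '$')
  sorted[8] = BBaAAAbbabBAaBbB$B  (last char: 'B')
  sorted[9] = BaAAAbbabBAaBbB$BB  (last char: 'B')
  sorted[10] = BbB$BBBaAAAbbabBAa  (last char: 'a')
  sorted[11] = aAAAbbabBAaBbB$BBB  (last char: 'B')
  sorted[12] = aBbB$BBBaAAAbbabBA  (last char: 'A')
  sorted[13] = abBAaBbB$BBBaAAAbb  (last char: 'b')
  sorted[14] = bB$BBBaAAAbbabBAaB  (last char: 'B')
  sorted[15] = bBAaBbB$BBBaAAAbba  (last char: 'a')
  sorted[16] = babBAaBbB$BBBaAAAb  (last char: 'b')
  sorted[17] = bbabBAaBbB$BBBaAAA  (last char: 'A')
Last column: BaABAbb$BBaBAbBabA
Original string S is at sorted index 7

Answer: BaABAbb$BBaBAbBabA
7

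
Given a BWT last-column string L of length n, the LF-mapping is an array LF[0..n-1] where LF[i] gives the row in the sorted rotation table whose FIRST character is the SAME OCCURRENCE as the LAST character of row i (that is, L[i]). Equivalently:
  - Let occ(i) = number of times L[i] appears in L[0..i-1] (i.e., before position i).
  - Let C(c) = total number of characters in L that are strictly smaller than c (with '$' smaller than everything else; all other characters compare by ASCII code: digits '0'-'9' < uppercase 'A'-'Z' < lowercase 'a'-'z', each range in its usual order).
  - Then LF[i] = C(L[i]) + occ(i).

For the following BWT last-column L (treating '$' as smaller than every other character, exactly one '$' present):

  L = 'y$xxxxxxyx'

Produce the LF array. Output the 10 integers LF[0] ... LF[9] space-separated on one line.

Answer: 8 0 1 2 3 4 5 6 9 7

Derivation:
Char counts: '$':1, 'x':7, 'y':2
C (first-col start): C('$')=0, C('x')=1, C('y')=8
L[0]='y': occ=0, LF[0]=C('y')+0=8+0=8
L[1]='$': occ=0, LF[1]=C('$')+0=0+0=0
L[2]='x': occ=0, LF[2]=C('x')+0=1+0=1
L[3]='x': occ=1, LF[3]=C('x')+1=1+1=2
L[4]='x': occ=2, LF[4]=C('x')+2=1+2=3
L[5]='x': occ=3, LF[5]=C('x')+3=1+3=4
L[6]='x': occ=4, LF[6]=C('x')+4=1+4=5
L[7]='x': occ=5, LF[7]=C('x')+5=1+5=6
L[8]='y': occ=1, LF[8]=C('y')+1=8+1=9
L[9]='x': occ=6, LF[9]=C('x')+6=1+6=7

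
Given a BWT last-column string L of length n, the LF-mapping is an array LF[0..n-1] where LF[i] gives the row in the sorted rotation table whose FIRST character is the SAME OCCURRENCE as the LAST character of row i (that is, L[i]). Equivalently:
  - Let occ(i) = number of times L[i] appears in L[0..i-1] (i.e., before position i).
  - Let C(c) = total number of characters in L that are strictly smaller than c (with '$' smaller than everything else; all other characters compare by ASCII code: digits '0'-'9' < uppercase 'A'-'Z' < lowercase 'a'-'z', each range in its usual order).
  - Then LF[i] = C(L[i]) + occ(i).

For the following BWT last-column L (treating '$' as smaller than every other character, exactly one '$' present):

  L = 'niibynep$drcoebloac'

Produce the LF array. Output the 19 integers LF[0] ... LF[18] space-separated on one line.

Char counts: '$':1, 'a':1, 'b':2, 'c':2, 'd':1, 'e':2, 'i':2, 'l':1, 'n':2, 'o':2, 'p':1, 'r':1, 'y':1
C (first-col start): C('$')=0, C('a')=1, C('b')=2, C('c')=4, C('d')=6, C('e')=7, C('i')=9, C('l')=11, C('n')=12, C('o')=14, C('p')=16, C('r')=17, C('y')=18
L[0]='n': occ=0, LF[0]=C('n')+0=12+0=12
L[1]='i': occ=0, LF[1]=C('i')+0=9+0=9
L[2]='i': occ=1, LF[2]=C('i')+1=9+1=10
L[3]='b': occ=0, LF[3]=C('b')+0=2+0=2
L[4]='y': occ=0, LF[4]=C('y')+0=18+0=18
L[5]='n': occ=1, LF[5]=C('n')+1=12+1=13
L[6]='e': occ=0, LF[6]=C('e')+0=7+0=7
L[7]='p': occ=0, LF[7]=C('p')+0=16+0=16
L[8]='$': occ=0, LF[8]=C('$')+0=0+0=0
L[9]='d': occ=0, LF[9]=C('d')+0=6+0=6
L[10]='r': occ=0, LF[10]=C('r')+0=17+0=17
L[11]='c': occ=0, LF[11]=C('c')+0=4+0=4
L[12]='o': occ=0, LF[12]=C('o')+0=14+0=14
L[13]='e': occ=1, LF[13]=C('e')+1=7+1=8
L[14]='b': occ=1, LF[14]=C('b')+1=2+1=3
L[15]='l': occ=0, LF[15]=C('l')+0=11+0=11
L[16]='o': occ=1, LF[16]=C('o')+1=14+1=15
L[17]='a': occ=0, LF[17]=C('a')+0=1+0=1
L[18]='c': occ=1, LF[18]=C('c')+1=4+1=5

Answer: 12 9 10 2 18 13 7 16 0 6 17 4 14 8 3 11 15 1 5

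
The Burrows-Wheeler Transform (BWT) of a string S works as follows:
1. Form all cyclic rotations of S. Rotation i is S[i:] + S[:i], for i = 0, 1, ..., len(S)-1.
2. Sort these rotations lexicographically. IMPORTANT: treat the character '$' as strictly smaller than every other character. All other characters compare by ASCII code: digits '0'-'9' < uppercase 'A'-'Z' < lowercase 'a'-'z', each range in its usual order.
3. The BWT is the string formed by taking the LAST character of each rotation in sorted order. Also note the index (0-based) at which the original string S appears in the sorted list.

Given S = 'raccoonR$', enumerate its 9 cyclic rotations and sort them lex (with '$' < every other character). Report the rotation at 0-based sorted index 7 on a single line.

All 9 rotations (rotation i = S[i:]+S[:i]):
  rot[0] = raccoonR$
  rot[1] = accoonR$r
  rot[2] = ccoonR$ra
  rot[3] = coonR$rac
  rot[4] = oonR$racc
  rot[5] = onR$racco
  rot[6] = nR$raccoo
  rot[7] = R$raccoon
  rot[8] = $raccoonR
Sorted (with $ < everything):
  sorted[0] = $raccoonR
  sorted[1] = R$raccoon
  sorted[2] = accoonR$r
  sorted[3] = ccoonR$ra
  sorted[4] = coonR$rac
  sorted[5] = nR$raccoo
  sorted[6] = onR$racco
  sorted[7] = oonR$racc
  sorted[8] = raccoonR$
sorted[7] = oonR$racc

Answer: oonR$racc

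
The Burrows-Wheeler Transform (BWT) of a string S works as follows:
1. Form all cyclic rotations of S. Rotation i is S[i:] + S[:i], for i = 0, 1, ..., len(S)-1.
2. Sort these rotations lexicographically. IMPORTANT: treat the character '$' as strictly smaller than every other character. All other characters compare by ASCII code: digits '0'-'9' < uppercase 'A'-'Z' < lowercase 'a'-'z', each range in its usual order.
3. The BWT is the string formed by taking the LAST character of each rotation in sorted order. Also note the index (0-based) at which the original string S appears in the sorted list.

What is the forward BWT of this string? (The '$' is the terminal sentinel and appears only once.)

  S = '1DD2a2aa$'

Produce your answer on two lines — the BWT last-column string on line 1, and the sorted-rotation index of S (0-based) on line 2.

All 9 rotations (rotation i = S[i:]+S[:i]):
  rot[0] = 1DD2a2aa$
  rot[1] = DD2a2aa$1
  rot[2] = D2a2aa$1D
  rot[3] = 2a2aa$1DD
  rot[4] = a2aa$1DD2
  rot[5] = 2aa$1DD2a
  rot[6] = aa$1DD2a2
  rot[7] = a$1DD2a2a
  rot[8] = $1DD2a2aa
Sorted (with $ < everything):
  sorted[0] = $1DD2a2aa  (last char: 'a')
  sorted[1] = 1DD2a2aa$  (last char: '$')
  sorted[2] = 2a2aa$1DD  (last char: 'D')
  sorted[3] = 2aa$1DD2a  (last char: 'a')
  sorted[4] = D2a2aa$1D  (last char: 'D')
  sorted[5] = DD2a2aa$1  (last char: '1')
  sorted[6] = a$1DD2a2a  (last char: 'a')
  sorted[7] = a2aa$1DD2  (last char: '2')
  sorted[8] = aa$1DD2a2  (last char: '2')
Last column: a$DaD1a22
Original string S is at sorted index 1

Answer: a$DaD1a22
1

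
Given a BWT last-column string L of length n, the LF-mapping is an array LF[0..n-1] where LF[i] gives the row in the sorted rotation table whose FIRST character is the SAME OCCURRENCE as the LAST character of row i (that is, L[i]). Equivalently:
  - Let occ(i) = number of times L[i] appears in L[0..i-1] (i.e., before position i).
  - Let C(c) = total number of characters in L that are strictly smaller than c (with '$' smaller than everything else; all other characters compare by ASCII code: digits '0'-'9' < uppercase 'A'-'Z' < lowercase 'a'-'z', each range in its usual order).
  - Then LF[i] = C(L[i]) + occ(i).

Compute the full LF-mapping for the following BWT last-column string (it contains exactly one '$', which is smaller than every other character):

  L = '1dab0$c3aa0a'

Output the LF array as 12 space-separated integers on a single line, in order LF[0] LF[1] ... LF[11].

Char counts: '$':1, '0':2, '1':1, '3':1, 'a':4, 'b':1, 'c':1, 'd':1
C (first-col start): C('$')=0, C('0')=1, C('1')=3, C('3')=4, C('a')=5, C('b')=9, C('c')=10, C('d')=11
L[0]='1': occ=0, LF[0]=C('1')+0=3+0=3
L[1]='d': occ=0, LF[1]=C('d')+0=11+0=11
L[2]='a': occ=0, LF[2]=C('a')+0=5+0=5
L[3]='b': occ=0, LF[3]=C('b')+0=9+0=9
L[4]='0': occ=0, LF[4]=C('0')+0=1+0=1
L[5]='$': occ=0, LF[5]=C('$')+0=0+0=0
L[6]='c': occ=0, LF[6]=C('c')+0=10+0=10
L[7]='3': occ=0, LF[7]=C('3')+0=4+0=4
L[8]='a': occ=1, LF[8]=C('a')+1=5+1=6
L[9]='a': occ=2, LF[9]=C('a')+2=5+2=7
L[10]='0': occ=1, LF[10]=C('0')+1=1+1=2
L[11]='a': occ=3, LF[11]=C('a')+3=5+3=8

Answer: 3 11 5 9 1 0 10 4 6 7 2 8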